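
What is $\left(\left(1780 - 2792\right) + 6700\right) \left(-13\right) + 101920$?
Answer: $27976$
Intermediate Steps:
$\left(\left(1780 - 2792\right) + 6700\right) \left(-13\right) + 101920 = \left(-1012 + 6700\right) \left(-13\right) + 101920 = 5688 \left(-13\right) + 101920 = -73944 + 101920 = 27976$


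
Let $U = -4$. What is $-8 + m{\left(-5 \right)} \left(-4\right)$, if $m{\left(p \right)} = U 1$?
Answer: $8$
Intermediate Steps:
$m{\left(p \right)} = -4$ ($m{\left(p \right)} = \left(-4\right) 1 = -4$)
$-8 + m{\left(-5 \right)} \left(-4\right) = -8 - -16 = -8 + 16 = 8$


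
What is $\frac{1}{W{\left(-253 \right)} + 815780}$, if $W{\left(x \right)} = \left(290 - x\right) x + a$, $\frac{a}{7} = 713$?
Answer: $\frac{1}{683392} \approx 1.4633 \cdot 10^{-6}$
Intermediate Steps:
$a = 4991$ ($a = 7 \cdot 713 = 4991$)
$W{\left(x \right)} = 4991 + x \left(290 - x\right)$ ($W{\left(x \right)} = \left(290 - x\right) x + 4991 = x \left(290 - x\right) + 4991 = 4991 + x \left(290 - x\right)$)
$\frac{1}{W{\left(-253 \right)} + 815780} = \frac{1}{\left(4991 - \left(-253\right)^{2} + 290 \left(-253\right)\right) + 815780} = \frac{1}{\left(4991 - 64009 - 73370\right) + 815780} = \frac{1}{-132388 + 815780} = \frac{1}{683392}$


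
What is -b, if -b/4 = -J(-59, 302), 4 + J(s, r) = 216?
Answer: -848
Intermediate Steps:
J(s, r) = 212 (J(s, r) = -4 + 216 = 212)
b = 848 (b = -(-4)*212 = -4*(-212) = 848)
-b = -1*848 = -848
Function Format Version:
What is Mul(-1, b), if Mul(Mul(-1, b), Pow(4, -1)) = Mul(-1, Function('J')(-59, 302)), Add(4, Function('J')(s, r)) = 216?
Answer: -848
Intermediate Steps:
Function('J')(s, r) = 212 (Function('J')(s, r) = Add(-4, 216) = 212)
b = 848 (b = Mul(-4, Mul(-1, 212)) = Mul(-4, -212) = 848)
Mul(-1, b) = Mul(-1, 848) = -848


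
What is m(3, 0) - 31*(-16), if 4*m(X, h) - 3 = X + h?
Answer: 995/2 ≈ 497.50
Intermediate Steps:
m(X, h) = 3/4 + X/4 + h/4 (m(X, h) = 3/4 + (X + h)/4 = 3/4 + (X/4 + h/4) = 3/4 + X/4 + h/4)
m(3, 0) - 31*(-16) = (3/4 + (1/4)*3 + (1/4)*0) - 31*(-16) = (3/4 + 3/4 + 0) + 496 = 3/2 + 496 = 995/2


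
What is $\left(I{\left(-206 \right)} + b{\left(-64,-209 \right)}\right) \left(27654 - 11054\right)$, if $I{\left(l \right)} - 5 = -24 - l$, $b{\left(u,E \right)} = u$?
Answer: $2041800$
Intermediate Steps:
$I{\left(l \right)} = -19 - l$ ($I{\left(l \right)} = 5 - \left(24 + l\right) = -19 - l$)
$\left(I{\left(-206 \right)} + b{\left(-64,-209 \right)}\right) \left(27654 - 11054\right) = \left(\left(-19 - -206\right) - 64\right) \left(27654 - 11054\right) = \left(\left(-19 + 206\right) - 64\right) 16600 = \left(187 - 64\right) 16600 = 123 \cdot 16600 = 2041800$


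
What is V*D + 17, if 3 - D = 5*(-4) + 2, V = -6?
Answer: -109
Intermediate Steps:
D = 21 (D = 3 - (5*(-4) + 2) = 3 - (-20 + 2) = 3 - 1*(-18) = 3 + 18 = 21)
V*D + 17 = -6*21 + 17 = -126 + 17 = -109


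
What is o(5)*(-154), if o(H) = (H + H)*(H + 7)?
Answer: -18480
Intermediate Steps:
o(H) = 2*H*(7 + H) (o(H) = (2*H)*(7 + H) = 2*H*(7 + H))
o(5)*(-154) = (2*5*(7 + 5))*(-154) = (2*5*12)*(-154) = 120*(-154) = -18480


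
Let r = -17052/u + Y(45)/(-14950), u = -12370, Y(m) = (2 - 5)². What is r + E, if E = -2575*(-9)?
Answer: 428604232857/18493150 ≈ 23176.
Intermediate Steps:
Y(m) = 9 (Y(m) = (-3)² = 9)
E = 23175
r = 25481607/18493150 (r = -17052/(-12370) + 9/(-14950) = -17052*(-1/12370) + 9*(-1/14950) = 8526/6185 - 9/14950 = 25481607/18493150 ≈ 1.3779)
r + E = 25481607/18493150 + 23175 = 428604232857/18493150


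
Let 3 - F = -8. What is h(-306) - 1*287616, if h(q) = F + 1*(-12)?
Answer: -287617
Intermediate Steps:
F = 11 (F = 3 - 1*(-8) = 3 + 8 = 11)
h(q) = -1 (h(q) = 11 + 1*(-12) = 11 - 12 = -1)
h(-306) - 1*287616 = -1 - 1*287616 = -1 - 287616 = -287617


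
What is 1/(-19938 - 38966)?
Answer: -1/58904 ≈ -1.6977e-5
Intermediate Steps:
1/(-19938 - 38966) = 1/(-58904) = -1/58904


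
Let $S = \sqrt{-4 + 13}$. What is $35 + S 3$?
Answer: $44$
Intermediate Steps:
$S = 3$ ($S = \sqrt{9} = 3$)
$35 + S 3 = 35 + 3 \cdot 3 = 35 + 9 = 44$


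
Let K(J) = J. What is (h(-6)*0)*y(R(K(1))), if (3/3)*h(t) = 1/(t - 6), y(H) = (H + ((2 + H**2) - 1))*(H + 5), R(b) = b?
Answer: 0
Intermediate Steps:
y(H) = (5 + H)*(1 + H + H**2) (y(H) = (H + (1 + H**2))*(5 + H) = (1 + H + H**2)*(5 + H) = (5 + H)*(1 + H + H**2))
h(t) = 1/(-6 + t) (h(t) = 1/(t - 6) = 1/(-6 + t))
(h(-6)*0)*y(R(K(1))) = (0/(-6 - 6))*(5 + 1**3 + 6*1 + 6*1**2) = (0/(-12))*(5 + 1 + 6 + 6*1) = (-1/12*0)*(5 + 1 + 6 + 6) = 0*18 = 0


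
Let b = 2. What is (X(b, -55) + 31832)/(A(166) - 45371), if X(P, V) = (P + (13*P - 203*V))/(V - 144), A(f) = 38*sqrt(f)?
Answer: -286897847125/409599299463 - 240288250*sqrt(166)/409599299463 ≈ -0.70799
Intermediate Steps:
X(P, V) = (-203*V + 14*P)/(-144 + V) (X(P, V) = (P + (-203*V + 13*P))/(-144 + V) = (-203*V + 14*P)/(-144 + V))
(X(b, -55) + 31832)/(A(166) - 45371) = (7*(-29*(-55) + 2*2)/(-144 - 55) + 31832)/(38*sqrt(166) - 45371) = (7*(1595 + 4)/(-199) + 31832)/(-45371 + 38*sqrt(166)) = (7*(-1/199)*1599 + 31832)/(-45371 + 38*sqrt(166)) = (-11193/199 + 31832)/(-45371 + 38*sqrt(166)) = 6323375/(199*(-45371 + 38*sqrt(166)))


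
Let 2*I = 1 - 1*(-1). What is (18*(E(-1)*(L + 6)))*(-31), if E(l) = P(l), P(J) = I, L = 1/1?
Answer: -3906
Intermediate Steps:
L = 1
I = 1 (I = (1 - 1*(-1))/2 = (1 + 1)/2 = (1/2)*2 = 1)
P(J) = 1
E(l) = 1
(18*(E(-1)*(L + 6)))*(-31) = (18*(1*(1 + 6)))*(-31) = (18*(1*7))*(-31) = (18*7)*(-31) = 126*(-31) = -3906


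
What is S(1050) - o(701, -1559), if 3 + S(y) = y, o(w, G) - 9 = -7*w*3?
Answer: 15759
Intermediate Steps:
o(w, G) = 9 - 21*w (o(w, G) = 9 - 7*w*3 = 9 - 21*w)
S(y) = -3 + y
S(1050) - o(701, -1559) = (-3 + 1050) - (9 - 21*701) = 1047 - (9 - 14721) = 1047 - 1*(-14712) = 1047 + 14712 = 15759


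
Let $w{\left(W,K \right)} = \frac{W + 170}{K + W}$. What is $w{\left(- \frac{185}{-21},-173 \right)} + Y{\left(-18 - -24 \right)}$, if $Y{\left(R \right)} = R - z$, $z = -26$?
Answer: $\frac{106581}{3448} \approx 30.911$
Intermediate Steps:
$Y{\left(R \right)} = 26 + R$ ($Y{\left(R \right)} = R - -26 = R + 26 = 26 + R$)
$w{\left(W,K \right)} = \frac{170 + W}{K + W}$
$w{\left(- \frac{185}{-21},-173 \right)} + Y{\left(-18 - -24 \right)} = \frac{170 - \frac{185}{-21}}{-173 - \frac{185}{-21}} + \left(26 - -6\right) = \frac{170 - - \frac{185}{21}}{-173 - - \frac{185}{21}} + \left(26 + \left(-18 + 24\right)\right) = \frac{170 + \frac{185}{21}}{-173 + \frac{185}{21}} + \left(26 + 6\right) = \frac{1}{- \frac{3448}{21}} \cdot \frac{3755}{21} + 32 = \left(- \frac{21}{3448}\right) \frac{3755}{21} + 32 = - \frac{3755}{3448} + 32 = \frac{106581}{3448}$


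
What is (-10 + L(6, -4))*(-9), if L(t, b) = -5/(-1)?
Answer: 45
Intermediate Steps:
L(t, b) = 5 (L(t, b) = -5*(-1) = 5)
(-10 + L(6, -4))*(-9) = (-10 + 5)*(-9) = -5*(-9) = 45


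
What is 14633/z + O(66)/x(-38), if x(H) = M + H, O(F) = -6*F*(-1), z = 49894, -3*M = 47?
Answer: -56918159/8032934 ≈ -7.0856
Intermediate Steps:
M = -47/3 (M = -⅓*47 = -47/3 ≈ -15.667)
O(F) = 6*F
x(H) = -47/3 + H
14633/z + O(66)/x(-38) = 14633/49894 + (6*66)/(-47/3 - 38) = 14633*(1/49894) + 396/(-161/3) = 14633/49894 + 396*(-3/161) = 14633/49894 - 1188/161 = -56918159/8032934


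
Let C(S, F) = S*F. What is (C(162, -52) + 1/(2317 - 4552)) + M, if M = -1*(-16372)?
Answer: 17763779/2235 ≈ 7948.0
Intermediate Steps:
C(S, F) = F*S
M = 16372
(C(162, -52) + 1/(2317 - 4552)) + M = (-52*162 + 1/(2317 - 4552)) + 16372 = (-8424 + 1/(-2235)) + 16372 = (-8424 - 1/2235) + 16372 = -18827641/2235 + 16372 = 17763779/2235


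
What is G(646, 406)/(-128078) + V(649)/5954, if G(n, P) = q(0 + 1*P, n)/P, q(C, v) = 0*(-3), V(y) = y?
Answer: 649/5954 ≈ 0.10900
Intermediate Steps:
q(C, v) = 0
G(n, P) = 0 (G(n, P) = 0/P = 0)
G(646, 406)/(-128078) + V(649)/5954 = 0/(-128078) + 649/5954 = 0*(-1/128078) + 649*(1/5954) = 0 + 649/5954 = 649/5954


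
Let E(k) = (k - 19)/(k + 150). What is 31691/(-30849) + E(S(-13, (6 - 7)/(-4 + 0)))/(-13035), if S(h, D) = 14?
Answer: -1505488091/1465492028 ≈ -1.0273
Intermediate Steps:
E(k) = (-19 + k)/(150 + k)
31691/(-30849) + E(S(-13, (6 - 7)/(-4 + 0)))/(-13035) = 31691/(-30849) + ((-19 + 14)/(150 + 14))/(-13035) = 31691*(-1/30849) + (-5/164)*(-1/13035) = -31691/30849 + ((1/164)*(-5))*(-1/13035) = -31691/30849 - 5/164*(-1/13035) = -31691/30849 + 1/427548 = -1505488091/1465492028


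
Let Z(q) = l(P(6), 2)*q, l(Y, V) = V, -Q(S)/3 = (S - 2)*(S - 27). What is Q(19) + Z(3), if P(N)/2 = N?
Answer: 414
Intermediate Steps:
P(N) = 2*N
Q(S) = -3*(-27 + S)*(-2 + S) (Q(S) = -3*(S - 2)*(S - 27) = -3*(-2 + S)*(-27 + S) = -3*(-27 + S)*(-2 + S))
Z(q) = 2*q
Q(19) + Z(3) = (-162 - 3*19² + 87*19) + 2*3 = (-162 - 3*361 + 1653) + 6 = (-162 - 1083 + 1653) + 6 = 408 + 6 = 414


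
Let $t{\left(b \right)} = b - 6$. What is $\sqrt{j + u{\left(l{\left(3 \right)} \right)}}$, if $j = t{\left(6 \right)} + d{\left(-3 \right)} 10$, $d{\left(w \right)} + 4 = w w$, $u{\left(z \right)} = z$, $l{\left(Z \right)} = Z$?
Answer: $\sqrt{53} \approx 7.2801$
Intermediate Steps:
$t{\left(b \right)} = -6 + b$ ($t{\left(b \right)} = b - 6 = -6 + b$)
$d{\left(w \right)} = -4 + w^{2}$ ($d{\left(w \right)} = -4 + w w = -4 + w^{2}$)
$j = 50$ ($j = \left(-6 + 6\right) + \left(-4 + \left(-3\right)^{2}\right) 10 = 0 + \left(-4 + 9\right) 10 = 0 + 5 \cdot 10 = 0 + 50 = 50$)
$\sqrt{j + u{\left(l{\left(3 \right)} \right)}} = \sqrt{50 + 3} = \sqrt{53}$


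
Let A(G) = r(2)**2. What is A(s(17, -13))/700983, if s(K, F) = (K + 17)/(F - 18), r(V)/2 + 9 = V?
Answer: 196/700983 ≈ 0.00027961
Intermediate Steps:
r(V) = -18 + 2*V
s(K, F) = (17 + K)/(-18 + F)
A(G) = 196 (A(G) = (-18 + 2*2)**2 = (-18 + 4)**2 = (-14)**2 = 196)
A(s(17, -13))/700983 = 196/700983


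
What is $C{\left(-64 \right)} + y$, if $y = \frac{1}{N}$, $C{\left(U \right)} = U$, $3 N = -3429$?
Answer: $- \frac{73153}{1143} \approx -64.001$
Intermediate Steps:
$N = -1143$ ($N = \frac{1}{3} \left(-3429\right) = -1143$)
$y = - \frac{1}{1143}$ ($y = \frac{1}{-1143} = - \frac{1}{1143} \approx -0.00087489$)
$C{\left(-64 \right)} + y = -64 - \frac{1}{1143} = - \frac{73153}{1143}$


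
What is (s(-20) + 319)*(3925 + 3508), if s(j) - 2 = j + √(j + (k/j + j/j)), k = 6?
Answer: 2237333 + 7433*I*√1930/10 ≈ 2.2373e+6 + 32654.0*I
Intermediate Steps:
s(j) = 2 + j + √(1 + j + 6/j) (s(j) = 2 + (j + √(j + (6/j + j/j))) = 2 + (j + √(j + (6/j + 1))) = 2 + (j + √(j + (1 + 6/j))) = 2 + (j + √(1 + j + 6/j)) = 2 + j + √(1 + j + 6/j))
(s(-20) + 319)*(3925 + 3508) = ((2 - 20 + √(1 - 20 + 6/(-20))) + 319)*(3925 + 3508) = ((2 - 20 + √(1 - 20 + 6*(-1/20))) + 319)*7433 = ((2 - 20 + √(1 - 20 - 3/10)) + 319)*7433 = ((2 - 20 + √(-193/10)) + 319)*7433 = ((2 - 20 + I*√1930/10) + 319)*7433 = ((-18 + I*√1930/10) + 319)*7433 = (301 + I*√1930/10)*7433 = 2237333 + 7433*I*√1930/10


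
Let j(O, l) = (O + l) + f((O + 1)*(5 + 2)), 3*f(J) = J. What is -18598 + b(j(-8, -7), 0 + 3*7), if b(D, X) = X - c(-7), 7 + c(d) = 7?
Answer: -18577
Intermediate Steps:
c(d) = 0 (c(d) = -7 + 7 = 0)
f(J) = J/3
j(O, l) = 7/3 + l + 10*O/3 (j(O, l) = (O + l) + ((O + 1)*(5 + 2))/3 = (O + l) + ((1 + O)*7)/3 = (O + l) + (7 + 7*O)/3 = (O + l) + (7/3 + 7*O/3) = 7/3 + l + 10*O/3)
b(D, X) = X (b(D, X) = X - 1*0 = X + 0 = X)
-18598 + b(j(-8, -7), 0 + 3*7) = -18598 + (0 + 3*7) = -18598 + (0 + 21) = -18598 + 21 = -18577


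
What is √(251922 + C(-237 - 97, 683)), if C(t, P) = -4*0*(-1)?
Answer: 11*√2082 ≈ 501.92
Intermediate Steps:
C(t, P) = 0 (C(t, P) = 0*(-1) = 0)
√(251922 + C(-237 - 97, 683)) = √(251922 + 0) = √251922 = 11*√2082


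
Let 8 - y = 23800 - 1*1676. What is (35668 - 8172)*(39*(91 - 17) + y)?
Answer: -528748080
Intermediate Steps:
y = -22116 (y = 8 - (23800 - 1*1676) = 8 - (23800 - 1676) = 8 - 1*22124 = 8 - 22124 = -22116)
(35668 - 8172)*(39*(91 - 17) + y) = (35668 - 8172)*(39*(91 - 17) - 22116) = 27496*(39*74 - 22116) = 27496*(2886 - 22116) = 27496*(-19230) = -528748080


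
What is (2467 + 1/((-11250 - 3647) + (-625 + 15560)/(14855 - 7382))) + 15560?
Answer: 2006591599869/111310346 ≈ 18027.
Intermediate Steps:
(2467 + 1/((-11250 - 3647) + (-625 + 15560)/(14855 - 7382))) + 15560 = (2467 + 1/(-14897 + 14935/7473)) + 15560 = (2467 + 1/(-111310346/7473)) + 15560 = (2467 - 7473/111310346) + 15560 = 274602616109/111310346 + 15560 = 2006591599869/111310346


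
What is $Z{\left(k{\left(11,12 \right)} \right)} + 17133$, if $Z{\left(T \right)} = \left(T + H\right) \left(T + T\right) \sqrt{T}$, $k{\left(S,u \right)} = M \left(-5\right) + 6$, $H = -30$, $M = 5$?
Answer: $17133 + 1862 i \sqrt{19} \approx 17133.0 + 8116.3 i$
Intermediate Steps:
$k{\left(S,u \right)} = -19$ ($k{\left(S,u \right)} = 5 \left(-5\right) + 6 = -25 + 6 = -19$)
$Z{\left(T \right)} = 2 T^{\frac{3}{2}} \left(-30 + T\right)$ ($Z{\left(T \right)} = \left(T - 30\right) \left(T + T\right) \sqrt{T} = \left(-30 + T\right) 2 T \sqrt{T} = 2 T \left(-30 + T\right) \sqrt{T} = 2 T^{\frac{3}{2}} \left(-30 + T\right)$)
$Z{\left(k{\left(11,12 \right)} \right)} + 17133 = 2 \left(-19\right)^{\frac{3}{2}} \left(-30 - 19\right) + 17133 = 2 \left(- 19 i \sqrt{19}\right) \left(-49\right) + 17133 = 1862 i \sqrt{19} + 17133 = 17133 + 1862 i \sqrt{19}$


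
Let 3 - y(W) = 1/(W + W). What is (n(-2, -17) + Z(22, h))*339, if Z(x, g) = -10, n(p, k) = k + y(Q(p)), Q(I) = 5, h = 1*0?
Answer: -81699/10 ≈ -8169.9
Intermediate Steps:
h = 0
y(W) = 3 - 1/(2*W) (y(W) = 3 - 1/(W + W) = 3 - 1/(2*W))
n(p, k) = 29/10 + k (n(p, k) = k + (3 - ½/5) = k + (3 - ½*⅕) = k + (3 - ⅒) = k + 29/10 = 29/10 + k)
(n(-2, -17) + Z(22, h))*339 = ((29/10 - 17) - 10)*339 = (-141/10 - 10)*339 = -241/10*339 = -81699/10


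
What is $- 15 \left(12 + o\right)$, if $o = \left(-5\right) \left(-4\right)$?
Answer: $-480$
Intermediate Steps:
$o = 20$
$- 15 \left(12 + o\right) = - 15 \left(12 + 20\right) = \left(-15\right) 32 = -480$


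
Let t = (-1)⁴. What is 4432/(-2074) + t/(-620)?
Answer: -1374957/642940 ≈ -2.1385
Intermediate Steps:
t = 1
4432/(-2074) + t/(-620) = 4432/(-2074) + 1/(-620) = 4432*(-1/2074) + 1*(-1/620) = -2216/1037 - 1/620 = -1374957/642940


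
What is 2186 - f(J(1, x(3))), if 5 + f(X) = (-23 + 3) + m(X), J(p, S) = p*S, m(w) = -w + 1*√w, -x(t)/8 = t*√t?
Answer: 2211 - 24*√3 - 2*I*√2*3^(¾) ≈ 2169.4 - 6.4474*I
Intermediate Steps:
x(t) = -8*t^(3/2) (x(t) = -8*t*√t = -8*t^(3/2))
m(w) = √w - w (m(w) = -w + √w = √w - w)
J(p, S) = S*p
f(X) = -25 + √X - X (f(X) = -5 + ((-23 + 3) + (√X - X)) = -5 + (-20 + (√X - X)) = -5 + (-20 + √X - X) = -25 + √X - X)
2186 - f(J(1, x(3))) = 2186 - (-25 + √(-24*√3*1) - (-24*√3)) = 2186 - (-25 + √(-24*√3) - (-24)*√3) = 2186 - (-25 + 2*I*√2*3^(¾) + 24*√3) = 2186 - (-25 + 24*√3 + 2*I*√2*3^(¾)) = 2186 + (25 - 24*√3 - 2*I*√2*3^(¾)) = 2211 - 24*√3 - 2*I*√2*3^(¾)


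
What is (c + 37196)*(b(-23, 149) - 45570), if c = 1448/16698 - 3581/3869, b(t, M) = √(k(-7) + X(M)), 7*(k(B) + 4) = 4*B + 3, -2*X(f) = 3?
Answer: -18250611035962970/10767427 + 1201488547463*I*√1778/452231934 ≈ -1.695e+9 + 1.1203e+5*I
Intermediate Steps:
X(f) = -3/2 (X(f) = -½*3 = -3/2)
k(B) = -25/7 + 4*B/7 (k(B) = -4 + (4*B + 3)/7 = -4 + (3 + 4*B)/7 = -4 + (3/7 + 4*B/7) = -25/7 + 4*B/7)
b(t, M) = I*√1778/14 (b(t, M) = √((-25/7 + (4/7)*(-7)) - 3/2) = √((-25/7 - 4) - 3/2) = √(-53/7 - 3/2) = √(-127/14) = I*√1778/14)
c = -27096613/32302281 (c = 1448*(1/16698) - 3581*1/3869 = 724/8349 - 3581/3869 = -27096613/32302281 ≈ -0.83885)
(c + 37196)*(b(-23, 149) - 45570) = (-27096613/32302281 + 37196)*(I*√1778/14 - 45570) = 1201488547463*(-45570 + I*√1778/14)/32302281 = -18250611035962970/10767427 + 1201488547463*I*√1778/452231934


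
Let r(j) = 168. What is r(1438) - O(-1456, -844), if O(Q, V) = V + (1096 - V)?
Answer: -928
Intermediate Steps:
O(Q, V) = 1096
r(1438) - O(-1456, -844) = 168 - 1*1096 = 168 - 1096 = -928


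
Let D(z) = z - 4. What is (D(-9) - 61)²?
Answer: 5476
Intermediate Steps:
D(z) = -4 + z
(D(-9) - 61)² = ((-4 - 9) - 61)² = (-13 - 61)² = (-74)² = 5476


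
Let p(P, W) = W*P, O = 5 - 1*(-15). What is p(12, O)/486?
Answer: 40/81 ≈ 0.49383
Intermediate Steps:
O = 20 (O = 5 + 15 = 20)
p(P, W) = P*W
p(12, O)/486 = (12*20)/486 = 240*(1/486) = 40/81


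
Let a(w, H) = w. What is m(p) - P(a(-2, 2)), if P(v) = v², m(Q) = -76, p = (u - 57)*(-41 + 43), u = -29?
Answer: -80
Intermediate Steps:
p = -172 (p = (-29 - 57)*(-41 + 43) = -86*2 = -172)
m(p) - P(a(-2, 2)) = -76 - 1*(-2)² = -76 - 1*4 = -76 - 4 = -80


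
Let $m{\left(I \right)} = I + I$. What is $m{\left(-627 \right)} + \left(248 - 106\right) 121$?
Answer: $15928$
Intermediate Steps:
$m{\left(I \right)} = 2 I$
$m{\left(-627 \right)} + \left(248 - 106\right) 121 = 2 \left(-627\right) + \left(248 - 106\right) 121 = -1254 + 142 \cdot 121 = -1254 + 17182 = 15928$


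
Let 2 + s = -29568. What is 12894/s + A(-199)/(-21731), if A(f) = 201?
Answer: -143071542/321292835 ≈ -0.44530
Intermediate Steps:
s = -29570 (s = -2 - 29568 = -29570)
12894/s + A(-199)/(-21731) = 12894/(-29570) + 201/(-21731) = 12894*(-1/29570) + 201*(-1/21731) = -6447/14785 - 201/21731 = -143071542/321292835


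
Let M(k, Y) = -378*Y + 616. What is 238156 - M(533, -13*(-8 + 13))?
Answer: 212970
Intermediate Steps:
M(k, Y) = 616 - 378*Y
238156 - M(533, -13*(-8 + 13)) = 238156 - (616 - (-4914)*(-8 + 13)) = 238156 - (616 - (-4914)*5) = 238156 - (616 - 378*(-65)) = 238156 - (616 + 24570) = 238156 - 1*25186 = 238156 - 25186 = 212970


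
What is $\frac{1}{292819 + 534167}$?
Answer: $\frac{1}{826986} \approx 1.2092 \cdot 10^{-6}$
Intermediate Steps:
$\frac{1}{292819 + 534167} = \frac{1}{826986}$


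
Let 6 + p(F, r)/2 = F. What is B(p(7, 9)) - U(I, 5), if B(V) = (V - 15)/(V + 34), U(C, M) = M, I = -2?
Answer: -193/36 ≈ -5.3611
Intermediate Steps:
p(F, r) = -12 + 2*F
B(V) = (-15 + V)/(34 + V)
B(p(7, 9)) - U(I, 5) = (-15 + (-12 + 2*7))/(34 + (-12 + 2*7)) - 1*5 = (-15 + (-12 + 14))/(34 + (-12 + 14)) - 5 = (-15 + 2)/(34 + 2) - 5 = -13/36 - 5 = -193/36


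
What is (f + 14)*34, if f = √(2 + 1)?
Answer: 476 + 34*√3 ≈ 534.89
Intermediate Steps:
f = √3 ≈ 1.7320
(f + 14)*34 = (√3 + 14)*34 = (14 + √3)*34 = 476 + 34*√3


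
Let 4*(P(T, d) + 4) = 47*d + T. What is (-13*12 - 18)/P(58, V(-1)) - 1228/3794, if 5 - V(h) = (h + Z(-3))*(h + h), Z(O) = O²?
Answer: -92958/92953 ≈ -1.0001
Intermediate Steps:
V(h) = 5 - 2*h*(9 + h) (V(h) = 5 - (h + (-3)²)*(h + h) = 5 - (h + 9)*2*h = 5 - (9 + h)*2*h = 5 - 2*h*(9 + h))
P(T, d) = -4 + T/4 + 47*d/4 (P(T, d) = -4 + (47*d + T)/4 = -4 + (T + 47*d)/4 = -4 + (T/4 + 47*d/4) = -4 + T/4 + 47*d/4)
(-13*12 - 18)/P(58, V(-1)) - 1228/3794 = (-13*12 - 18)/(-4 + (¼)*58 + 47*(5 - 18*(-1) - 2*(-1)²)/4) - 1228/3794 = (-156 - 18)/(-4 + 29/2 + 47*(5 + 18 - 2*1)/4) - 1228*1/3794 = -174/(-4 + 29/2 + 47*(5 + 18 - 2)/4) - 614/1897 = -174/(-4 + 29/2 + (47/4)*21) - 614/1897 = -174/(-4 + 29/2 + 987/4) - 614/1897 = -174/1029/4 - 614/1897 = -174*4/1029 - 614/1897 = -232/343 - 614/1897 = -92958/92953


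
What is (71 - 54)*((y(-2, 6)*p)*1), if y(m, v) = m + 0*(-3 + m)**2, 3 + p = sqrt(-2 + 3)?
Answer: 68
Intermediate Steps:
p = -2 (p = -3 + sqrt(-2 + 3) = -3 + sqrt(1) = -3 + 1 = -2)
y(m, v) = m (y(m, v) = m + 0 = m)
(71 - 54)*((y(-2, 6)*p)*1) = (71 - 54)*(-2*(-2)*1) = 17*(4*1) = 17*4 = 68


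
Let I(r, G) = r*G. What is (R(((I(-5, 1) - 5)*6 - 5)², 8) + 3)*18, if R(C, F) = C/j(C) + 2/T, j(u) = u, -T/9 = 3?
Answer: 212/3 ≈ 70.667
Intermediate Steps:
T = -27 (T = -9*3 = -27)
I(r, G) = G*r
R(C, F) = 25/27 (R(C, F) = C/C + 2/(-27) = 1 + 2*(-1/27) = 1 - 2/27 = 25/27)
(R(((I(-5, 1) - 5)*6 - 5)², 8) + 3)*18 = (25/27 + 3)*18 = (106/27)*18 = 212/3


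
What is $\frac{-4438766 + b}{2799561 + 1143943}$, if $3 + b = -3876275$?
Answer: $- \frac{2078761}{985876} \approx -2.1085$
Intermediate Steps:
$b = -3876278$ ($b = -3 - 3876275 = -3876278$)
$\frac{-4438766 + b}{2799561 + 1143943} = \frac{-4438766 - 3876278}{2799561 + 1143943} = - \frac{8315044}{3943504} = \left(-8315044\right) \frac{1}{3943504} = - \frac{2078761}{985876}$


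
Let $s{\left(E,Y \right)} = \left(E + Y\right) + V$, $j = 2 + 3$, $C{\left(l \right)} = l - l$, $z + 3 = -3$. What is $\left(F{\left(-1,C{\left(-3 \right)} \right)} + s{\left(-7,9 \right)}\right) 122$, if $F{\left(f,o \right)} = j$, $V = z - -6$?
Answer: $854$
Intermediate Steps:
$z = -6$ ($z = -3 - 3 = -6$)
$C{\left(l \right)} = 0$
$j = 5$
$V = 0$ ($V = -6 - -6 = -6 + 6 = 0$)
$F{\left(f,o \right)} = 5$
$s{\left(E,Y \right)} = E + Y$ ($s{\left(E,Y \right)} = \left(E + Y\right) + 0 = E + Y$)
$\left(F{\left(-1,C{\left(-3 \right)} \right)} + s{\left(-7,9 \right)}\right) 122 = \left(5 + \left(-7 + 9\right)\right) 122 = \left(5 + 2\right) 122 = 7 \cdot 122 = 854$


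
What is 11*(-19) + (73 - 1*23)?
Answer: -159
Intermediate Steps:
11*(-19) + (73 - 1*23) = -209 + (73 - 23) = -209 + 50 = -159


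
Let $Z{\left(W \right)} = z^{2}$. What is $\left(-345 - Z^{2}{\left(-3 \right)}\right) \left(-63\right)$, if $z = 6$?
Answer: $103383$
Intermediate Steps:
$Z{\left(W \right)} = 36$ ($Z{\left(W \right)} = 6^{2} = 36$)
$\left(-345 - Z^{2}{\left(-3 \right)}\right) \left(-63\right) = \left(-345 - 36^{2}\right) \left(-63\right) = \left(-345 - 1296\right) \left(-63\right) = \left(-1641\right) \left(-63\right) = 103383$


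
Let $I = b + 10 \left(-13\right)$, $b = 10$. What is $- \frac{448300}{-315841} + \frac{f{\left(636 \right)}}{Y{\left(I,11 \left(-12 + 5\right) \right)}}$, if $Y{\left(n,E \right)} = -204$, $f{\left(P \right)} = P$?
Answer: $- \frac{9118473}{5369297} \approx -1.6983$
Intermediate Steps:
$I = -120$ ($I = 10 + 10 \left(-13\right) = 10 - 130 = -120$)
$- \frac{448300}{-315841} + \frac{f{\left(636 \right)}}{Y{\left(I,11 \left(-12 + 5\right) \right)}} = - \frac{448300}{-315841} + \frac{636}{-204} = \left(-448300\right) \left(- \frac{1}{315841}\right) + 636 \left(- \frac{1}{204}\right) = \frac{448300}{315841} - \frac{53}{17} = - \frac{9118473}{5369297}$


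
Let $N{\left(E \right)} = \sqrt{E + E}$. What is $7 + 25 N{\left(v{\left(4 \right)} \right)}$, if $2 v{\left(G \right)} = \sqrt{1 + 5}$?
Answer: $7 + 25 \sqrt[4]{6} \approx 46.127$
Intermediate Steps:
$v{\left(G \right)} = \frac{\sqrt{6}}{2}$ ($v{\left(G \right)} = \frac{\sqrt{1 + 5}}{2} = \frac{\sqrt{6}}{2}$)
$N{\left(E \right)} = \sqrt{2} \sqrt{E}$ ($N{\left(E \right)} = \sqrt{2 E} = \sqrt{2} \sqrt{E}$)
$7 + 25 N{\left(v{\left(4 \right)} \right)} = 7 + 25 \sqrt{2} \sqrt{\frac{\sqrt{6}}{2}} = 7 + 25 \sqrt{2} \frac{2^{\frac{3}{4}} \sqrt[4]{3}}{2} = 7 + 25 \sqrt[4]{6}$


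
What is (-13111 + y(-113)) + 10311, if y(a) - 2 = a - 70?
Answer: -2981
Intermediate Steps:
y(a) = -68 + a (y(a) = 2 + (a - 70) = 2 + (-70 + a) = -68 + a)
(-13111 + y(-113)) + 10311 = (-13111 + (-68 - 113)) + 10311 = (-13111 - 181) + 10311 = -13292 + 10311 = -2981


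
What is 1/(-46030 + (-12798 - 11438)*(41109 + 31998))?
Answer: -1/1771867282 ≈ -5.6438e-10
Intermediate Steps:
1/(-46030 + (-12798 - 11438)*(41109 + 31998)) = 1/(-46030 - 24236*73107) = 1/(-46030 - 1771821252) = 1/(-1771867282) = -1/1771867282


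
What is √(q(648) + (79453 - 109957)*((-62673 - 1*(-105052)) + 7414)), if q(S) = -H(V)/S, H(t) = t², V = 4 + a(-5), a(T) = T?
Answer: I*√1968475830914/36 ≈ 38973.0*I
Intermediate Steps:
V = -1 (V = 4 - 5 = -1)
q(S) = -1/S (q(S) = -(-1)²/S = -1/S)
√(q(648) + (79453 - 109957)*((-62673 - 1*(-105052)) + 7414)) = √(-1/648 + (79453 - 109957)*((-62673 - 1*(-105052)) + 7414)) = √(-1*1/648 - 30504*((-62673 + 105052) + 7414)) = √(-1/648 - 30504*(42379 + 7414)) = √(-1/648 - 30504*49793) = √(-1/648 - 1518885672) = √(-984237915457/648) = I*√1968475830914/36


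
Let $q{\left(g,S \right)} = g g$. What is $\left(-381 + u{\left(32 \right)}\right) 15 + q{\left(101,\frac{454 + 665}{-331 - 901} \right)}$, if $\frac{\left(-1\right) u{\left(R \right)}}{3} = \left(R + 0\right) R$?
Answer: $-41594$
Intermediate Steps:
$u{\left(R \right)} = - 3 R^{2}$ ($u{\left(R \right)} = - 3 \left(R + 0\right) R = - 3 R R = - 3 R^{2}$)
$q{\left(g,S \right)} = g^{2}$
$\left(-381 + u{\left(32 \right)}\right) 15 + q{\left(101,\frac{454 + 665}{-331 - 901} \right)} = \left(-381 - 3 \cdot 32^{2}\right) 15 + 101^{2} = \left(-381 - 3072\right) 15 + 10201 = \left(-3453\right) 15 + 10201 = -51795 + 10201 = -41594$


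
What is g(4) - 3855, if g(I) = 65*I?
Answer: -3595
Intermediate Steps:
g(4) - 3855 = 65*4 - 3855 = 260 - 3855 = -3595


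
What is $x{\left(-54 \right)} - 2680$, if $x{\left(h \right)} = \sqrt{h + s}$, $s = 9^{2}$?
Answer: $-2680 + 3 \sqrt{3} \approx -2674.8$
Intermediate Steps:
$s = 81$
$x{\left(h \right)} = \sqrt{81 + h}$ ($x{\left(h \right)} = \sqrt{h + 81} = \sqrt{81 + h}$)
$x{\left(-54 \right)} - 2680 = \sqrt{81 - 54} - 2680 = \sqrt{27} - 2680 = 3 \sqrt{3} - 2680 = -2680 + 3 \sqrt{3}$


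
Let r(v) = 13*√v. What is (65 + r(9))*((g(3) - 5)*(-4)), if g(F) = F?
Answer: 832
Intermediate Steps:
(65 + r(9))*((g(3) - 5)*(-4)) = (65 + 13*√9)*((3 - 5)*(-4)) = (65 + 13*3)*(-2*(-4)) = (65 + 39)*8 = 104*8 = 832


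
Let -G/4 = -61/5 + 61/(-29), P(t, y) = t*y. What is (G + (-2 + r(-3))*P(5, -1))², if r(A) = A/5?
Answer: 103652761/21025 ≈ 4930.0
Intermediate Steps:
r(A) = A/5 (r(A) = A*(⅕) = A/5)
G = 8296/145 (G = -4*(-61/5 + 61/(-29)) = -4*(-61*⅕ + 61*(-1/29)) = -4*(-61/5 - 61/29) = -4*(-2074/145) = 8296/145 ≈ 57.214)
(G + (-2 + r(-3))*P(5, -1))² = (8296/145 + (-2 + (⅕)*(-3))*(5*(-1)))² = (8296/145 + (-2 - ⅗)*(-5))² = (8296/145 - 13/5*(-5))² = (8296/145 + 13)² = (10181/145)² = 103652761/21025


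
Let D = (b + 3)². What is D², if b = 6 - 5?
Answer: 256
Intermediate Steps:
b = 1
D = 16 (D = (1 + 3)² = 4² = 16)
D² = 16² = 256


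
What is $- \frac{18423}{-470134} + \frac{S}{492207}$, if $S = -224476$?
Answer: $- \frac{96465870223}{231403245738} \approx -0.41687$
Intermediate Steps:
$- \frac{18423}{-470134} + \frac{S}{492207} = - \frac{18423}{-470134} - \frac{224476}{492207} = \left(-18423\right) \left(- \frac{1}{470134}\right) - \frac{224476}{492207} = \frac{18423}{470134} - \frac{224476}{492207} = - \frac{96465870223}{231403245738}$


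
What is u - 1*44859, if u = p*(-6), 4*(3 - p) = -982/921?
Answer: -13777730/307 ≈ -44879.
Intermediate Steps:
p = 6017/1842 (p = 3 - (-491)/(2*921) = 3 - 1/4*(-982/921) = 3 + 491/1842 = 6017/1842 ≈ 3.2666)
u = -6017/307 (u = (6017/1842)*(-6) = -6017/307 ≈ -19.599)
u - 1*44859 = -6017/307 - 1*44859 = -6017/307 - 44859 = -13777730/307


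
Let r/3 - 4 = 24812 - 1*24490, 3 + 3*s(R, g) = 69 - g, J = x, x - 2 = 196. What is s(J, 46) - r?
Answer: -2914/3 ≈ -971.33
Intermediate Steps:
x = 198 (x = 2 + 196 = 198)
J = 198
s(R, g) = 22 - g/3 (s(R, g) = -1 + (69 - g)/3 = -1 + (23 - g/3) = 22 - g/3)
r = 978 (r = 12 + 3*(24812 - 1*24490) = 12 + 3*(24812 - 24490) = 12 + 3*322 = 12 + 966 = 978)
s(J, 46) - r = (22 - ⅓*46) - 1*978 = (22 - 46/3) - 978 = 20/3 - 978 = -2914/3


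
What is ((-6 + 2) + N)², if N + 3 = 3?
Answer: 16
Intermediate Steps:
N = 0 (N = -3 + 3 = 0)
((-6 + 2) + N)² = ((-6 + 2) + 0)² = (-4 + 0)² = (-4)² = 16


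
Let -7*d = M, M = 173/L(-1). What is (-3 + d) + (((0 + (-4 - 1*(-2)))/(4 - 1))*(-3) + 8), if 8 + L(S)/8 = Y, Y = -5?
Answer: 5269/728 ≈ 7.2376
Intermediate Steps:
L(S) = -104 (L(S) = -64 + 8*(-5) = -64 - 40 = -104)
M = -173/104 (M = 173/(-104) = 173*(-1/104) = -173/104 ≈ -1.6635)
d = 173/728 (d = -⅐*(-173/104) = 173/728 ≈ 0.23764)
(-3 + d) + (((0 + (-4 - 1*(-2)))/(4 - 1))*(-3) + 8) = (-3 + 173/728) + (((0 + (-4 - 1*(-2)))/(4 - 1))*(-3) + 8) = -2011/728 + (((0 + (-4 + 2))/3)*(-3) + 8) = -2011/728 + (((0 - 2)*(⅓))*(-3) + 8) = -2011/728 + (-2*⅓*(-3) + 8) = -2011/728 + (-⅔*(-3) + 8) = -2011/728 + (2 + 8) = -2011/728 + 10 = 5269/728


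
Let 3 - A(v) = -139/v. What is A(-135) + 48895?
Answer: 6601091/135 ≈ 48897.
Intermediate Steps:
A(v) = 3 + 139/v (A(v) = 3 - (-139)/v = 3 + 139/v)
A(-135) + 48895 = (3 + 139/(-135)) + 48895 = (3 + 139*(-1/135)) + 48895 = (3 - 139/135) + 48895 = 266/135 + 48895 = 6601091/135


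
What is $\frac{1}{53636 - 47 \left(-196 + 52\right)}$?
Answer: $\frac{1}{60404} \approx 1.6555 \cdot 10^{-5}$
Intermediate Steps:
$\frac{1}{53636 - 47 \left(-196 + 52\right)} = \frac{1}{53636 - -6768} = \frac{1}{53636 + 6768} = \frac{1}{60404}$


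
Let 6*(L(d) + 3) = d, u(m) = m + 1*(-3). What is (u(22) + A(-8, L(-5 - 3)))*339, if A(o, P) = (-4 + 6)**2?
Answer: 7797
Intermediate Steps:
u(m) = -3 + m (u(m) = m - 3 = -3 + m)
L(d) = -3 + d/6
A(o, P) = 4 (A(o, P) = 2**2 = 4)
(u(22) + A(-8, L(-5 - 3)))*339 = ((-3 + 22) + 4)*339 = (19 + 4)*339 = 23*339 = 7797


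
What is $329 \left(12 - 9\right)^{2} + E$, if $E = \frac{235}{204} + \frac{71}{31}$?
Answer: $\frac{18747133}{6324} \approx 2964.4$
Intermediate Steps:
$E = \frac{21769}{6324}$ ($E = 235 \cdot \frac{1}{204} + 71 \cdot \frac{1}{31} = \frac{235}{204} + \frac{71}{31} = \frac{21769}{6324} \approx 3.4423$)
$329 \left(12 - 9\right)^{2} + E = 329 \left(12 - 9\right)^{2} + \frac{21769}{6324} = 329 \cdot 3^{2} + \frac{21769}{6324} = 329 \cdot 9 + \frac{21769}{6324} = 2961 + \frac{21769}{6324} = \frac{18747133}{6324}$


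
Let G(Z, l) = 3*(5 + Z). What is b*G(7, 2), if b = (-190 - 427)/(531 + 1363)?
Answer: -11106/947 ≈ -11.728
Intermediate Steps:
G(Z, l) = 15 + 3*Z
b = -617/1894 ≈ -0.32577
b*G(7, 2) = -617*(15 + 3*7)/1894 = -617*(15 + 21)/1894 = -617/1894*36 = -11106/947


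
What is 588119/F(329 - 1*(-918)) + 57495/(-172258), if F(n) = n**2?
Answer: 276813029/6229366054 ≈ 0.044437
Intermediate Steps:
588119/F(329 - 1*(-918)) + 57495/(-172258) = 588119/((329 - 1*(-918))**2) + 57495/(-172258) = 588119/((329 + 918)**2) + 57495*(-1/172258) = 588119/(1247**2) - 57495/172258 = 588119/1555009 - 57495/172258 = 276813029/6229366054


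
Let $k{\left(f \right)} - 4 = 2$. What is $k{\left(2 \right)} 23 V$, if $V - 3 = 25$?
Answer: $3864$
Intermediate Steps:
$V = 28$ ($V = 3 + 25 = 28$)
$k{\left(f \right)} = 6$ ($k{\left(f \right)} = 4 + 2 = 6$)
$k{\left(2 \right)} 23 V = 6 \cdot 23 \cdot 28 = 138 \cdot 28 = 3864$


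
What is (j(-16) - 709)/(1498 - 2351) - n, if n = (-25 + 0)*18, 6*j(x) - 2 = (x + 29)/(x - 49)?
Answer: 3845587/8530 ≈ 450.83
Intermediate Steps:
j(x) = ⅓ + (29 + x)/(6*(-49 + x)) (j(x) = ⅓ + ((x + 29)/(x - 49))/6 = ⅓ + ((29 + x)/(-49 + x))/6 = ⅓ + (29 + x)/(6*(-49 + x)))
n = -450 (n = -25*18 = -450)
(j(-16) - 709)/(1498 - 2351) - n = ((-23 - 16)/(2*(-49 - 16)) - 709)/(1498 - 2351) - 1*(-450) = ((½)*(-39)/(-65) - 709)/(-853) + 450 = ((½)*(-1/65)*(-39) - 709)*(-1/853) + 450 = (3/10 - 709)*(-1/853) + 450 = -7087/10*(-1/853) + 450 = 7087/8530 + 450 = 3845587/8530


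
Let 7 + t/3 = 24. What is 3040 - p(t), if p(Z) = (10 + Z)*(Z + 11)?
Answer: -742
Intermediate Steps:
t = 51 (t = -21 + 3*24 = -21 + 72 = 51)
p(Z) = (10 + Z)*(11 + Z)
3040 - p(t) = 3040 - (110 + 51**2 + 21*51) = 3040 - (110 + 2601 + 1071) = 3040 - 1*3782 = 3040 - 3782 = -742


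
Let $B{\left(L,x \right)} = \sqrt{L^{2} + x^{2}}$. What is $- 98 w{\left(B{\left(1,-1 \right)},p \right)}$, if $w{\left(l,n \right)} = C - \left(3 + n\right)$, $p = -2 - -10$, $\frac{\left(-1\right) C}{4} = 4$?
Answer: $2646$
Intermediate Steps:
$C = -16$ ($C = \left(-4\right) 4 = -16$)
$p = 8$ ($p = -2 + 10 = 8$)
$w{\left(l,n \right)} = -19 - n$ ($w{\left(l,n \right)} = -16 - \left(3 + n\right) = -19 - n$)
$- 98 w{\left(B{\left(1,-1 \right)},p \right)} = - 98 \left(-19 - 8\right) = \left(-98\right) \left(-27\right) = 2646$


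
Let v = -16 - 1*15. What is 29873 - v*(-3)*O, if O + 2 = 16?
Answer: 28571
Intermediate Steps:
O = 14 (O = -2 + 16 = 14)
v = -31 (v = -16 - 15 = -31)
29873 - v*(-3)*O = 29873 - (-31*(-3))*14 = 29873 - 93*14 = 29873 - 1*1302 = 29873 - 1302 = 28571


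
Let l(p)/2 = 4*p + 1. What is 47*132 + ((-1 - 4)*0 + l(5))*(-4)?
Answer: 6036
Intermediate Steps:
l(p) = 2 + 8*p (l(p) = 2*(4*p + 1) = 2*(1 + 4*p) = 2 + 8*p)
47*132 + ((-1 - 4)*0 + l(5))*(-4) = 47*132 + ((-1 - 4)*0 + (2 + 8*5))*(-4) = 6204 + (-5*0 + (2 + 40))*(-4) = 6204 + (0 + 42)*(-4) = 6204 + 42*(-4) = 6204 - 168 = 6036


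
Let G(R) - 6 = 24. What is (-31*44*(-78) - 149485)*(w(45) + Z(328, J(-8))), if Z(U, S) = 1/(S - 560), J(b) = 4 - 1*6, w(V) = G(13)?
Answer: -726504887/562 ≈ -1.2927e+6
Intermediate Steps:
G(R) = 30 (G(R) = 6 + 24 = 30)
w(V) = 30
J(b) = -2 (J(b) = 4 - 6 = -2)
Z(U, S) = 1/(-560 + S)
(-31*44*(-78) - 149485)*(w(45) + Z(328, J(-8))) = (-31*44*(-78) - 149485)*(30 + 1/(-560 - 2)) = (-1364*(-78) - 149485)*(30 + 1/(-562)) = (106392 - 149485)*(30 - 1/562) = -43093*16859/562 = -726504887/562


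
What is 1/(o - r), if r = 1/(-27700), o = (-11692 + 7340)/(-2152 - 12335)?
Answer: 401289900/120564887 ≈ 3.3284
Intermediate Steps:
o = 4352/14487 (o = -4352/(-14487) = -4352*(-1/14487) = 4352/14487 ≈ 0.30041)
r = -1/27700 ≈ -3.6101e-5
1/(o - r) = 1/(4352/14487 - 1*(-1/27700)) = 1/(4352/14487 + 1/27700) = 1/(120564887/401289900) = 401289900/120564887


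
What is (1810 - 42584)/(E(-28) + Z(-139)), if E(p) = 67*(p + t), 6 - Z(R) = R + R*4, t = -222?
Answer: 40774/16049 ≈ 2.5406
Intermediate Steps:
Z(R) = 6 - 5*R (Z(R) = 6 - (R + R*4) = 6 - (R + 4*R) = 6 - 5*R)
E(p) = -14874 + 67*p (E(p) = 67*(p - 222) = 67*(-222 + p) = -14874 + 67*p)
(1810 - 42584)/(E(-28) + Z(-139)) = (1810 - 42584)/((-14874 + 67*(-28)) + (6 - 5*(-139))) = -40774/((-14874 - 1876) + (6 + 695)) = -40774/(-16750 + 701) = -40774/(-16049) = -40774*(-1/16049) = 40774/16049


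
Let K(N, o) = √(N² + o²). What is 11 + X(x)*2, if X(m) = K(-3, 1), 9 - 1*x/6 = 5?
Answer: 11 + 2*√10 ≈ 17.325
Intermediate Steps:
x = 24 (x = 54 - 6*5 = 54 - 30 = 24)
X(m) = √10 (X(m) = √((-3)² + 1²) = √(9 + 1) = √10)
11 + X(x)*2 = 11 + √10*2 = 11 + 2*√10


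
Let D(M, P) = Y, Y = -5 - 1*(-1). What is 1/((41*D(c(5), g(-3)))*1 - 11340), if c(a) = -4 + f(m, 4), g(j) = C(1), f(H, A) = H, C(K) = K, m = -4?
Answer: -1/11504 ≈ -8.6926e-5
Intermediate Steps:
g(j) = 1
Y = -4 (Y = -5 + 1 = -4)
c(a) = -8 (c(a) = -4 - 4 = -8)
D(M, P) = -4
1/((41*D(c(5), g(-3)))*1 - 11340) = 1/((41*(-4))*1 - 11340) = 1/(-164*1 - 11340) = 1/(-164 - 11340) = 1/(-11504) = -1/11504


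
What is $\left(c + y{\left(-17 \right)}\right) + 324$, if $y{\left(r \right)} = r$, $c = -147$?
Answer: $160$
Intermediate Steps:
$\left(c + y{\left(-17 \right)}\right) + 324 = \left(-147 - 17\right) + 324 = -164 + 324 = 160$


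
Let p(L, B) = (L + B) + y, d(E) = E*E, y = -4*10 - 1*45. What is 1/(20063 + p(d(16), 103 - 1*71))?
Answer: 1/20266 ≈ 4.9344e-5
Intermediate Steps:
y = -85 (y = -40 - 45 = -85)
d(E) = E**2
p(L, B) = -85 + B + L (p(L, B) = (L + B) - 85 = (B + L) - 85 = -85 + B + L)
1/(20063 + p(d(16), 103 - 1*71)) = 1/(20063 + (-85 + (103 - 1*71) + 16**2)) = 1/(20063 + (-85 + (103 - 71) + 256)) = 1/(20063 + (-85 + 32 + 256)) = 1/(20063 + 203) = 1/20266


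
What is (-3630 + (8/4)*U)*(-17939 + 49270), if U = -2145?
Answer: -248141520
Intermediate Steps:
(-3630 + (8/4)*U)*(-17939 + 49270) = (-3630 + (8/4)*(-2145))*(-17939 + 49270) = (-3630 + (8*(1/4))*(-2145))*31331 = (-3630 + 2*(-2145))*31331 = (-3630 - 4290)*31331 = -7920*31331 = -248141520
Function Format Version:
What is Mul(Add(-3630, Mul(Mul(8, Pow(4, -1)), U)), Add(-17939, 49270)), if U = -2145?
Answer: -248141520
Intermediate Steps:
Mul(Add(-3630, Mul(Mul(8, Pow(4, -1)), U)), Add(-17939, 49270)) = Mul(Add(-3630, Mul(Mul(8, Pow(4, -1)), -2145)), Add(-17939, 49270)) = Mul(Add(-3630, Mul(Mul(8, Rational(1, 4)), -2145)), 31331) = Mul(Add(-3630, Mul(2, -2145)), 31331) = Mul(Add(-3630, -4290), 31331) = Mul(-7920, 31331) = -248141520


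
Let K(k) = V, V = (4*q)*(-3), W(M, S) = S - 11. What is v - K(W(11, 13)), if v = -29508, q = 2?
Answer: -29484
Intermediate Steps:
W(M, S) = -11 + S
V = -24 (V = (4*2)*(-3) = 8*(-3) = -24)
K(k) = -24
v - K(W(11, 13)) = -29508 - 1*(-24) = -29508 + 24 = -29484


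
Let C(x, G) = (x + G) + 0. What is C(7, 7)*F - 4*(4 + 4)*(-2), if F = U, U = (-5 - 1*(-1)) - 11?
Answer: -146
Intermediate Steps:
C(x, G) = G + x (C(x, G) = (G + x) + 0 = G + x)
U = -15 (U = (-5 + 1) - 11 = -4 - 11 = -15)
F = -15
C(7, 7)*F - 4*(4 + 4)*(-2) = (7 + 7)*(-15) - 4*(4 + 4)*(-2) = 14*(-15) - 32*(-2) = -210 - 4*(-16) = -210 + 64 = -146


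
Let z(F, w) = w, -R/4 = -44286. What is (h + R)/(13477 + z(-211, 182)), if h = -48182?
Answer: 128962/13659 ≈ 9.4415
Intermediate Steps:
R = 177144 (R = -4*(-44286) = 177144)
(h + R)/(13477 + z(-211, 182)) = (-48182 + 177144)/(13477 + 182) = 128962/13659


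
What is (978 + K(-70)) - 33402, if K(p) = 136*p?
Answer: -41944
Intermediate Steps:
(978 + K(-70)) - 33402 = (978 + 136*(-70)) - 33402 = (978 - 9520) - 33402 = -8542 - 33402 = -41944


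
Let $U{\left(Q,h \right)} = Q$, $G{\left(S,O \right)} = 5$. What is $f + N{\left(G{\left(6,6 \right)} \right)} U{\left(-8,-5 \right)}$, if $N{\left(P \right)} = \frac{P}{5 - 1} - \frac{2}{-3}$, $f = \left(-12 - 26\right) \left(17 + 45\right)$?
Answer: $- \frac{7114}{3} \approx -2371.3$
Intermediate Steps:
$f = -2356$ ($f = \left(-38\right) 62 = -2356$)
$N{\left(P \right)} = \frac{2}{3} + \frac{P}{4}$ ($N{\left(P \right)} = \frac{P}{4} - - \frac{2}{3} = P \frac{1}{4} + \frac{2}{3} = \frac{P}{4} + \frac{2}{3} = \frac{2}{3} + \frac{P}{4}$)
$f + N{\left(G{\left(6,6 \right)} \right)} U{\left(-8,-5 \right)} = -2356 + \left(\frac{2}{3} + \frac{1}{4} \cdot 5\right) \left(-8\right) = -2356 + \left(\frac{2}{3} + \frac{5}{4}\right) \left(-8\right) = -2356 + \frac{23}{12} \left(-8\right) = -2356 - \frac{46}{3} = - \frac{7114}{3}$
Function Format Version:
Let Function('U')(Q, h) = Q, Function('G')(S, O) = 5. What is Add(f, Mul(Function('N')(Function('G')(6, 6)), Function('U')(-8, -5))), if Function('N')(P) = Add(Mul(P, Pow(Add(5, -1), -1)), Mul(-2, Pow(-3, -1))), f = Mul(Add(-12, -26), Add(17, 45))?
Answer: Rational(-7114, 3) ≈ -2371.3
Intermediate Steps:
f = -2356 (f = Mul(-38, 62) = -2356)
Function('N')(P) = Add(Rational(2, 3), Mul(Rational(1, 4), P)) (Function('N')(P) = Add(Mul(P, Pow(4, -1)), Mul(-2, Rational(-1, 3))) = Add(Mul(P, Rational(1, 4)), Rational(2, 3)) = Add(Mul(Rational(1, 4), P), Rational(2, 3)) = Add(Rational(2, 3), Mul(Rational(1, 4), P)))
Add(f, Mul(Function('N')(Function('G')(6, 6)), Function('U')(-8, -5))) = Add(-2356, Mul(Add(Rational(2, 3), Mul(Rational(1, 4), 5)), -8)) = Add(-2356, Mul(Add(Rational(2, 3), Rational(5, 4)), -8)) = Add(-2356, Mul(Rational(23, 12), -8)) = Add(-2356, Rational(-46, 3)) = Rational(-7114, 3)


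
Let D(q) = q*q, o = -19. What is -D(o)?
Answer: -361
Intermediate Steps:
D(q) = q²
-D(o) = -1*(-19)² = -1*361 = -361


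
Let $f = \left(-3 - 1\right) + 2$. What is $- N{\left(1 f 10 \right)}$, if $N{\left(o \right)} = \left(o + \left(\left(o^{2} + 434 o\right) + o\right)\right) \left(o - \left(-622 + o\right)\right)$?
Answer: $5175040$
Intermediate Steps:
$f = -2$ ($f = -4 + 2 = -2$)
$N{\left(o \right)} = 622 o^{2} + 271192 o$ ($N{\left(o \right)} = \left(o + \left(o^{2} + 435 o\right)\right) 622 = \left(o^{2} + 436 o\right) 622 = 622 o^{2} + 271192 o$)
$- N{\left(1 f 10 \right)} = - 622 \cdot 1 \left(-2\right) 10 \left(436 + 1 \left(-2\right) 10\right) = - 622 \left(\left(-2\right) 10\right) \left(436 - 20\right) = - 622 \left(-20\right) \left(436 - 20\right) = - 622 \left(-20\right) 416 = \left(-1\right) \left(-5175040\right) = 5175040$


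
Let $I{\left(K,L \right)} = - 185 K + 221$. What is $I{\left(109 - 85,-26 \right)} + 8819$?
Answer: $4600$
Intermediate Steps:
$I{\left(K,L \right)} = 221 - 185 K$
$I{\left(109 - 85,-26 \right)} + 8819 = \left(221 - 185 \left(109 - 85\right)\right) + 8819 = \left(221 - 4440\right) + 8819 = -4219 + 8819 = 4600$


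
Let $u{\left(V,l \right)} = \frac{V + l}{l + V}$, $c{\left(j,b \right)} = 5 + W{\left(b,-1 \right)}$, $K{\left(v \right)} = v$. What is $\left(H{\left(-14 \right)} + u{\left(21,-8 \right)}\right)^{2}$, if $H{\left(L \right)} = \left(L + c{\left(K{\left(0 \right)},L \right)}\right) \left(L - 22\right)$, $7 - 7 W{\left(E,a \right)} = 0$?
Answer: $83521$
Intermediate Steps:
$W{\left(E,a \right)} = 1$ ($W{\left(E,a \right)} = 1 - 0 = 1 + 0 = 1$)
$c{\left(j,b \right)} = 6$ ($c{\left(j,b \right)} = 5 + 1 = 6$)
$H{\left(L \right)} = \left(-22 + L\right) \left(6 + L\right)$ ($H{\left(L \right)} = \left(L + 6\right) \left(L - 22\right) = \left(6 + L\right) \left(-22 + L\right) = \left(-22 + L\right) \left(6 + L\right)$)
$u{\left(V,l \right)} = 1$ ($u{\left(V,l \right)} = \frac{V + l}{V + l} = 1$)
$\left(H{\left(-14 \right)} + u{\left(21,-8 \right)}\right)^{2} = \left(\left(-132 + \left(-14\right)^{2} - -224\right) + 1\right)^{2} = \left(\left(-132 + 196 + 224\right) + 1\right)^{2} = \left(288 + 1\right)^{2} = 289^{2} = 83521$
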